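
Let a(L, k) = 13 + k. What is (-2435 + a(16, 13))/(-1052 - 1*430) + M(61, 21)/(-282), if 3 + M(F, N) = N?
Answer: 36259/23218 ≈ 1.5617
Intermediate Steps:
M(F, N) = -3 + N
(-2435 + a(16, 13))/(-1052 - 1*430) + M(61, 21)/(-282) = (-2435 + (13 + 13))/(-1052 - 1*430) + (-3 + 21)/(-282) = (-2435 + 26)/(-1052 - 430) + 18*(-1/282) = -2409/(-1482) - 3/47 = -2409*(-1/1482) - 3/47 = 803/494 - 3/47 = 36259/23218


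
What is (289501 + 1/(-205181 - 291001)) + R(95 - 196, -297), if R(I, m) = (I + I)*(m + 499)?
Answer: 123398974853/496182 ≈ 2.4870e+5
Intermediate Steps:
R(I, m) = 2*I*(499 + m) (R(I, m) = (2*I)*(499 + m) = 2*I*(499 + m))
(289501 + 1/(-205181 - 291001)) + R(95 - 196, -297) = (289501 + 1/(-205181 - 291001)) + 2*(95 - 196)*(499 - 297) = (289501 + 1/(-496182)) + 2*(-101)*202 = (289501 - 1/496182) - 40804 = 143645185181/496182 - 40804 = 123398974853/496182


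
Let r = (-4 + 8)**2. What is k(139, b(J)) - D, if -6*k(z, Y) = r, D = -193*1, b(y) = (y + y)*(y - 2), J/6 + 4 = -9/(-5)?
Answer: 571/3 ≈ 190.33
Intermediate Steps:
J = -66/5 (J = -24 + 6*(-9/(-5)) = -24 + 6*(-9*(-1/5)) = -24 + 6*(9/5) = -24 + 54/5 = -66/5 ≈ -13.200)
r = 16 (r = 4**2 = 16)
b(y) = 2*y*(-2 + y) (b(y) = (2*y)*(-2 + y) = 2*y*(-2 + y))
D = -193
k(z, Y) = -8/3 (k(z, Y) = -1/6*16 = -8/3)
k(139, b(J)) - D = -8/3 - 1*(-193) = -8/3 + 193 = 571/3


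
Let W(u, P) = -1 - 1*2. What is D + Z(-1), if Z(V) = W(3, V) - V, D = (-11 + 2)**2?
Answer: 79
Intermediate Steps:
W(u, P) = -3 (W(u, P) = -1 - 2 = -3)
D = 81 (D = (-9)**2 = 81)
Z(V) = -3 - V
D + Z(-1) = 81 + (-3 - 1*(-1)) = 81 + (-3 + 1) = 81 - 2 = 79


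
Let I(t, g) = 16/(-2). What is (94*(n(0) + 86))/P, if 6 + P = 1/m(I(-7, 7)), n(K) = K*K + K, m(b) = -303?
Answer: -2449452/1819 ≈ -1346.6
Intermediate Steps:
I(t, g) = -8 (I(t, g) = 16*(-½) = -8)
n(K) = K + K² (n(K) = K² + K = K + K²)
P = -1819/303 (P = -6 + 1/(-303) = -6 - 1/303 = -1819/303 ≈ -6.0033)
(94*(n(0) + 86))/P = (94*(0*(1 + 0) + 86))/(-1819/303) = (94*(0*1 + 86))*(-303/1819) = (94*(0 + 86))*(-303/1819) = (94*86)*(-303/1819) = 8084*(-303/1819) = -2449452/1819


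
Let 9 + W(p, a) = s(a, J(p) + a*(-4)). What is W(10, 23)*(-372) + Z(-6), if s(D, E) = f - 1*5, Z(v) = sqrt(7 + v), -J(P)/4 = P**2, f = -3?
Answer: 6325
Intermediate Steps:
J(P) = -4*P**2
s(D, E) = -8 (s(D, E) = -3 - 1*5 = -3 - 5 = -8)
W(p, a) = -17 (W(p, a) = -9 - 8 = -17)
W(10, 23)*(-372) + Z(-6) = -17*(-372) + sqrt(7 - 6) = 6324 + sqrt(1) = 6324 + 1 = 6325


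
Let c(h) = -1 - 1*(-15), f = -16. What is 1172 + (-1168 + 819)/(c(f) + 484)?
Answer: 583307/498 ≈ 1171.3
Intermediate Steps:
c(h) = 14 (c(h) = -1 + 15 = 14)
1172 + (-1168 + 819)/(c(f) + 484) = 1172 + (-1168 + 819)/(14 + 484) = 1172 - 349/498 = 583307/498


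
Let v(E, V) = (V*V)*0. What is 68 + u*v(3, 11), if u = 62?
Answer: 68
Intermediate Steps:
v(E, V) = 0 (v(E, V) = V**2*0 = 0)
68 + u*v(3, 11) = 68 + 62*0 = 68 + 0 = 68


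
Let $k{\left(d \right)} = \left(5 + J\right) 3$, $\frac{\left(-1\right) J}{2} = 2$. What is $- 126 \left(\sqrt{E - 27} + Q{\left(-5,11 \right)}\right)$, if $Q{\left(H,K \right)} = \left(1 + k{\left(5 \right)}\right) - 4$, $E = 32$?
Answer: $- 126 \sqrt{5} \approx -281.74$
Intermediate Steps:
$J = -4$ ($J = \left(-2\right) 2 = -4$)
$k{\left(d \right)} = 3$ ($k{\left(d \right)} = \left(5 - 4\right) 3 = 1 \cdot 3 = 3$)
$Q{\left(H,K \right)} = 0$ ($Q{\left(H,K \right)} = \left(1 + 3\right) - 4 = 4 - 4 = 0$)
$- 126 \left(\sqrt{E - 27} + Q{\left(-5,11 \right)}\right) = - 126 \left(\sqrt{32 - 27} + 0\right) = - 126 \left(\sqrt{5} + 0\right) = - 126 \sqrt{5}$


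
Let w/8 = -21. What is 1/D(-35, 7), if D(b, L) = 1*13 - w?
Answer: 1/181 ≈ 0.0055249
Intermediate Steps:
w = -168 (w = 8*(-21) = -168)
D(b, L) = 181 (D(b, L) = 1*13 - 1*(-168) = 13 + 168 = 181)
1/D(-35, 7) = 1/181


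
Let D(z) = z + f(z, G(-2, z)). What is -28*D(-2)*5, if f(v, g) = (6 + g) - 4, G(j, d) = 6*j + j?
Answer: 1960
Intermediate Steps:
G(j, d) = 7*j
f(v, g) = 2 + g
D(z) = -12 + z (D(z) = z + (2 + 7*(-2)) = z + (2 - 14) = z - 12 = -12 + z)
-28*D(-2)*5 = -28*(-12 - 2)*5 = -28*(-14)*5 = 392*5 = 1960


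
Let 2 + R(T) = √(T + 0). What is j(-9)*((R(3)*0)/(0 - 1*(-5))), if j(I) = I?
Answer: 0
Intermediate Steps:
R(T) = -2 + √T (R(T) = -2 + √(T + 0) = -2 + √T)
j(-9)*((R(3)*0)/(0 - 1*(-5))) = -9*(-2 + √3)*0/(0 - 1*(-5)) = -0/(0 + 5) = -0/5 = -9*0 = 0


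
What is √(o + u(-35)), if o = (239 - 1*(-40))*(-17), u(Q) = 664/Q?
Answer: I*√5833415/35 ≈ 69.007*I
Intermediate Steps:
o = -4743 (o = (239 + 40)*(-17) = 279*(-17) = -4743)
√(o + u(-35)) = √(-4743 + 664/(-35)) = √(-4743 + 664*(-1/35)) = √(-4743 - 664/35) = √(-166669/35) = I*√5833415/35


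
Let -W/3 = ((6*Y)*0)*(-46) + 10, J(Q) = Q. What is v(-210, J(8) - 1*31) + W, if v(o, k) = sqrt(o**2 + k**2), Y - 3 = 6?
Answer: -30 + sqrt(44629) ≈ 181.26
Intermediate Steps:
Y = 9 (Y = 3 + 6 = 9)
v(o, k) = sqrt(k**2 + o**2)
W = -30 (W = -3*(((6*9)*0)*(-46) + 10) = -3*((54*0)*(-46) + 10) = -3*(0*(-46) + 10) = -3*(0 + 10) = -3*10 = -30)
v(-210, J(8) - 1*31) + W = sqrt((8 - 1*31)**2 + (-210)**2) - 30 = sqrt((8 - 31)**2 + 44100) - 30 = sqrt((-23)**2 + 44100) - 30 = sqrt(529 + 44100) - 30 = sqrt(44629) - 30 = -30 + sqrt(44629)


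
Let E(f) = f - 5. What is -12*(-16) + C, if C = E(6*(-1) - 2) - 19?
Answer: 160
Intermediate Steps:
E(f) = -5 + f
C = -32 (C = (-5 + (6*(-1) - 2)) - 19 = (-5 + (-6 - 2)) - 19 = (-5 - 8) - 19 = -13 - 19 = -32)
-12*(-16) + C = -12*(-16) - 32 = 192 - 32 = 160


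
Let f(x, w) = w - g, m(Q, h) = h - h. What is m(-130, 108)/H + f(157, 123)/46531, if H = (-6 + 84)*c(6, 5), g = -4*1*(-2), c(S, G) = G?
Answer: 115/46531 ≈ 0.0024715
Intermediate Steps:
g = 8 (g = -4*(-2) = 8)
m(Q, h) = 0
H = 390 (H = (-6 + 84)*5 = 78*5 = 390)
f(x, w) = -8 + w (f(x, w) = w - 1*8 = w - 8 = -8 + w)
m(-130, 108)/H + f(157, 123)/46531 = 0/390 + (-8 + 123)/46531 = 0*(1/390) + 115*(1/46531) = 0 + 115/46531 = 115/46531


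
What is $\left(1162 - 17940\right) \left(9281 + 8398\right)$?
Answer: $-296618262$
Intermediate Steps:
$\left(1162 - 17940\right) \left(9281 + 8398\right) = \left(-16778\right) 17679 = -296618262$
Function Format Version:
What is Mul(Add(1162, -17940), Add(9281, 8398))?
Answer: -296618262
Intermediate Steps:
Mul(Add(1162, -17940), Add(9281, 8398)) = Mul(-16778, 17679) = -296618262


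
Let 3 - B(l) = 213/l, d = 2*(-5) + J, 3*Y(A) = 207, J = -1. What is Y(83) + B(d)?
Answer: 1005/11 ≈ 91.364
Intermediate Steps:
Y(A) = 69 (Y(A) = (⅓)*207 = 69)
d = -11 (d = 2*(-5) - 1 = -10 - 1 = -11)
B(l) = 3 - 213/l
Y(83) + B(d) = 69 + (3 - 213/(-11)) = 69 + (3 - 213*(-1/11)) = 69 + (3 + 213/11) = 69 + 246/11 = 1005/11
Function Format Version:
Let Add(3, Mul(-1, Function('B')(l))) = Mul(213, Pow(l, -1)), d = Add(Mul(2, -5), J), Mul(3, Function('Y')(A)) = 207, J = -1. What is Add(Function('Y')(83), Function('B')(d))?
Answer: Rational(1005, 11) ≈ 91.364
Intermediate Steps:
Function('Y')(A) = 69 (Function('Y')(A) = Mul(Rational(1, 3), 207) = 69)
d = -11 (d = Add(Mul(2, -5), -1) = Add(-10, -1) = -11)
Function('B')(l) = Add(3, Mul(-213, Pow(l, -1))) (Function('B')(l) = Add(3, Mul(-1, Mul(213, Pow(l, -1)))) = Add(3, Mul(-213, Pow(l, -1))))
Add(Function('Y')(83), Function('B')(d)) = Add(69, Add(3, Mul(-213, Pow(-11, -1)))) = Add(69, Add(3, Mul(-213, Rational(-1, 11)))) = Add(69, Add(3, Rational(213, 11))) = Add(69, Rational(246, 11)) = Rational(1005, 11)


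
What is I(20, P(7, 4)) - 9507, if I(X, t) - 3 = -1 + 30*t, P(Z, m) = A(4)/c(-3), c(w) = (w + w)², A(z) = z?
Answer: -28505/3 ≈ -9501.7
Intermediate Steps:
c(w) = 4*w² (c(w) = (2*w)² = 4*w²)
P(Z, m) = ⅑ (P(Z, m) = 4/((4*(-3)²)) = 4/((4*9)) = 4/36 = 4*(1/36) = ⅑)
I(X, t) = 2 + 30*t (I(X, t) = 3 + (-1 + 30*t) = 2 + 30*t)
I(20, P(7, 4)) - 9507 = (2 + 30*(⅑)) - 9507 = (2 + 10/3) - 9507 = 16/3 - 9507 = -28505/3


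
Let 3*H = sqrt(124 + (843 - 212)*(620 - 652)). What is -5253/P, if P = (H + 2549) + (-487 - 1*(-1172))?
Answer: -76446909/47074436 + 15759*I*sqrt(5017)/47074436 ≈ -1.624 + 0.023712*I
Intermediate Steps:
H = 2*I*sqrt(5017)/3 (H = sqrt(124 + (843 - 212)*(620 - 652))/3 = sqrt(124 + 631*(-32))/3 = sqrt(124 - 20192)/3 = sqrt(-20068)/3 = (2*I*sqrt(5017))/3 = 2*I*sqrt(5017)/3 ≈ 47.221*I)
P = 3234 + 2*I*sqrt(5017)/3 (P = (2*I*sqrt(5017)/3 + 2549) + (-487 - 1*(-1172)) = (2549 + 2*I*sqrt(5017)/3) + (-487 + 1172) = (2549 + 2*I*sqrt(5017)/3) + 685 = 3234 + 2*I*sqrt(5017)/3 ≈ 3234.0 + 47.221*I)
-5253/P = -5253/(3234 + 2*I*sqrt(5017)/3)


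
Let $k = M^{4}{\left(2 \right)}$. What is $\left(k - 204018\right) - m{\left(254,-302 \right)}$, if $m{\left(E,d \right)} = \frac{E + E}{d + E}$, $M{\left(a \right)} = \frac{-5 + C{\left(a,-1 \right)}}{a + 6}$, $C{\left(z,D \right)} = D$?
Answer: $- \frac{156677453}{768} \approx -2.0401 \cdot 10^{5}$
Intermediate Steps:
$M{\left(a \right)} = - \frac{6}{6 + a}$ ($M{\left(a \right)} = \frac{-5 - 1}{a + 6} = - \frac{6}{6 + a}$)
$m{\left(E,d \right)} = \frac{2 E}{E + d}$
$k = \frac{81}{256}$ ($k = \left(- \frac{6}{6 + 2}\right)^{4} = \left(- \frac{6}{8}\right)^{4} = \left(\left(-6\right) \frac{1}{8}\right)^{4} = \left(- \frac{3}{4}\right)^{4} = \frac{81}{256} \approx 0.31641$)
$\left(k - 204018\right) - m{\left(254,-302 \right)} = \left(\frac{81}{256} - 204018\right) - 2 \cdot 254 \frac{1}{254 - 302} = \left(\frac{81}{256} - 204018\right) - 2 \cdot 254 \frac{1}{-48} = - \frac{52228527}{256} - 2 \cdot 254 \left(- \frac{1}{48}\right) = - \frac{52228527}{256} - - \frac{127}{12} = - \frac{52228527}{256} + \frac{127}{12} = - \frac{156677453}{768}$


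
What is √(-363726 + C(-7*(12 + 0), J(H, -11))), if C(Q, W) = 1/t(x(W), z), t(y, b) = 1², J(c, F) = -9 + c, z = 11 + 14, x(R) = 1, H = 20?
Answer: 5*I*√14549 ≈ 603.1*I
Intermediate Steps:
z = 25
t(y, b) = 1
C(Q, W) = 1 (C(Q, W) = 1/1 = 1)
√(-363726 + C(-7*(12 + 0), J(H, -11))) = √(-363726 + 1) = √(-363725) = 5*I*√14549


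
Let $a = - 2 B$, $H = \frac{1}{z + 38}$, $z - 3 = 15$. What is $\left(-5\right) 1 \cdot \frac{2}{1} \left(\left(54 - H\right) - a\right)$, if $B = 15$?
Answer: $- \frac{23515}{28} \approx -839.82$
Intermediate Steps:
$z = 18$ ($z = 3 + 15 = 18$)
$H = \frac{1}{56}$ ($H = \frac{1}{18 + 38} = \frac{1}{56} \approx 0.017857$)
$a = -30$ ($a = \left(-2\right) 15 = -30$)
$\left(-5\right) 1 \cdot \frac{2}{1} \left(\left(54 - H\right) - a\right) = \left(-5\right) 1 \cdot \frac{2}{1} \left(\left(54 - \frac{1}{56}\right) - -30\right) = - 5 \cdot 2 \cdot 1 \left(\left(54 - \frac{1}{56}\right) + 30\right) = \left(-5\right) 2 \left(\frac{3023}{56} + 30\right) = \left(-10\right) \frac{4703}{56} = - \frac{23515}{28}$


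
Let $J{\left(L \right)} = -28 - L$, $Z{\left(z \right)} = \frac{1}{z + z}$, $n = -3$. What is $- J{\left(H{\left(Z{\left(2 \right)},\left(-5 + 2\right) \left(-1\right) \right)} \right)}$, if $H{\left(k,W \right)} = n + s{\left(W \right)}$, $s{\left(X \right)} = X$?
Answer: $28$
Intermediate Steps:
$Z{\left(z \right)} = \frac{1}{2 z}$
$H{\left(k,W \right)} = -3 + W$
$- J{\left(H{\left(Z{\left(2 \right)},\left(-5 + 2\right) \left(-1\right) \right)} \right)} = - (-28 - \left(-3 + \left(-5 + 2\right) \left(-1\right)\right)) = - (-28 - \left(-3 - -3\right)) = - (-28 - \left(-3 + 3\right)) = - (-28 - 0) = - (-28 + 0) = \left(-1\right) \left(-28\right) = 28$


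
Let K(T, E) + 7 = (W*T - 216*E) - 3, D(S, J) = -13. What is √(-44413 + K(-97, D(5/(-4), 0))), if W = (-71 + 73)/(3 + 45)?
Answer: I*√5993142/12 ≈ 204.01*I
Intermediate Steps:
W = 1/24 (W = 2/48 = 2*(1/48) = 1/24 ≈ 0.041667)
K(T, E) = -10 - 216*E + T/24 (K(T, E) = -7 + ((T/24 - 216*E) - 3) = -7 + ((-216*E + T/24) - 3) = -7 + (-3 - 216*E + T/24) = -10 - 216*E + T/24)
√(-44413 + K(-97, D(5/(-4), 0))) = √(-44413 + (-10 - 216*(-13) + (1/24)*(-97))) = √(-44413 + (-10 + 2808 - 97/24)) = √(-44413 + 67055/24) = √(-998857/24) = I*√5993142/12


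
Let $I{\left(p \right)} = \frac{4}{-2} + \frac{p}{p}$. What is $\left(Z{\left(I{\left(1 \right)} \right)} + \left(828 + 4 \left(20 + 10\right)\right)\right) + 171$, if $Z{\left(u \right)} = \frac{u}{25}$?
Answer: $\frac{27974}{25} \approx 1119.0$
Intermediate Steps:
$I{\left(p \right)} = -1$ ($I{\left(p \right)} = 4 \left(- \frac{1}{2}\right) + 1 = -2 + 1 = -1$)
$Z{\left(u \right)} = \frac{u}{25}$ ($Z{\left(u \right)} = u \frac{1}{25} = \frac{u}{25}$)
$\left(Z{\left(I{\left(1 \right)} \right)} + \left(828 + 4 \left(20 + 10\right)\right)\right) + 171 = \left(\frac{1}{25} \left(-1\right) + \left(828 + 4 \left(20 + 10\right)\right)\right) + 171 = \left(- \frac{1}{25} + \left(828 + 4 \cdot 30\right)\right) + 171 = \left(- \frac{1}{25} + \left(828 + 120\right)\right) + 171 = \left(- \frac{1}{25} + 948\right) + 171 = \frac{23699}{25} + 171 = \frac{27974}{25}$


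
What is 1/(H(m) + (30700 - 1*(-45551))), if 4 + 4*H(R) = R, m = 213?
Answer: 4/305213 ≈ 1.3106e-5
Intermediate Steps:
H(R) = -1 + R/4
1/(H(m) + (30700 - 1*(-45551))) = 1/((-1 + (¼)*213) + (30700 - 1*(-45551))) = 1/((-1 + 213/4) + (30700 + 45551)) = 1/(209/4 + 76251) = 1/(305213/4) = 4/305213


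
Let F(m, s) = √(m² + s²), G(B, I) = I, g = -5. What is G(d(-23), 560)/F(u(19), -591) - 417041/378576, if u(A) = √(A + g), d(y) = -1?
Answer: -417041/378576 + 112*√349295/69859 ≈ -0.15408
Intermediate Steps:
u(A) = √(-5 + A) (u(A) = √(A - 5) = √(-5 + A))
G(d(-23), 560)/F(u(19), -591) - 417041/378576 = 560/(√((√(-5 + 19))² + (-591)²)) - 417041/378576 = 560/(√((√14)² + 349281)) - 417041*1/378576 = 560/(√(14 + 349281)) - 417041/378576 = 560/(√349295) - 417041/378576 = 560*(√349295/349295) - 417041/378576 = 112*√349295/69859 - 417041/378576 = -417041/378576 + 112*√349295/69859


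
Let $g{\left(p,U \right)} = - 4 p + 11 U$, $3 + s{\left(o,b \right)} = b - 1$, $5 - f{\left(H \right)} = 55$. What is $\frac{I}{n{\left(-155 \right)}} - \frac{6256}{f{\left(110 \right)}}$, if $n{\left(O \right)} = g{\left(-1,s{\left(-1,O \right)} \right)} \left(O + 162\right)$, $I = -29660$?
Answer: $\frac{7790004}{61075} \approx 127.55$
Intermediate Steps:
$f{\left(H \right)} = -50$ ($f{\left(H \right)} = 5 - 55 = -50$)
$s{\left(o,b \right)} = -4 + b$ ($s{\left(o,b \right)} = -3 + \left(b - 1\right) = -3 + \left(-1 + b\right) = -4 + b$)
$n{\left(O \right)} = \left(-40 + 11 O\right) \left(162 + O\right)$ ($n{\left(O \right)} = \left(\left(-4\right) \left(-1\right) + 11 \left(-4 + O\right)\right) \left(O + 162\right) = \left(4 + \left(-44 + 11 O\right)\right) \left(162 + O\right) = \left(-40 + 11 O\right) \left(162 + O\right)$)
$\frac{I}{n{\left(-155 \right)}} - \frac{6256}{f{\left(110 \right)}} = - \frac{29660}{\left(-40 + 11 \left(-155\right)\right) \left(162 - 155\right)} - \frac{6256}{-50} = - \frac{29660}{\left(-40 - 1705\right) 7} - - \frac{3128}{25} = - \frac{29660}{\left(-1745\right) 7} + \frac{3128}{25} = - \frac{29660}{-12215} + \frac{3128}{25} = \left(-29660\right) \left(- \frac{1}{12215}\right) + \frac{3128}{25} = \frac{5932}{2443} + \frac{3128}{25} = \frac{7790004}{61075}$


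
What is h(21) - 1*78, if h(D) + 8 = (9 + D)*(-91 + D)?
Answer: -2186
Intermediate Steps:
h(D) = -8 + (-91 + D)*(9 + D) (h(D) = -8 + (9 + D)*(-91 + D) = -8 + (-91 + D)*(9 + D))
h(21) - 1*78 = (-827 + 21**2 - 82*21) - 1*78 = (-827 + 441 - 1722) - 78 = -2108 - 78 = -2186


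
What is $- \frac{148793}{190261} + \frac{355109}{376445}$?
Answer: $\frac{11551012564}{71622802145} \approx 0.16128$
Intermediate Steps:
$- \frac{148793}{190261} + \frac{355109}{376445} = \frac{11551012564}{71622802145}$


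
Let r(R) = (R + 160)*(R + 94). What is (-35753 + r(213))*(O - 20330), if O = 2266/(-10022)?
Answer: -8023452584354/5011 ≈ -1.6012e+9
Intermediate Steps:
O = -1133/5011 (O = 2266*(-1/10022) = -1133/5011 ≈ -0.22610)
r(R) = (94 + R)*(160 + R) (r(R) = (160 + R)*(94 + R) = (94 + R)*(160 + R))
(-35753 + r(213))*(O - 20330) = (-35753 + (15040 + 213² + 254*213))*(-1133/5011 - 20330) = (-35753 + (15040 + 45369 + 54102))*(-101874763/5011) = (-35753 + 114511)*(-101874763/5011) = 78758*(-101874763/5011) = -8023452584354/5011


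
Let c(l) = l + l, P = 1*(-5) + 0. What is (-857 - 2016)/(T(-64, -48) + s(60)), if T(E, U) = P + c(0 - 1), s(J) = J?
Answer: -2873/53 ≈ -54.208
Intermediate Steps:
P = -5 (P = -5 + 0 = -5)
c(l) = 2*l
T(E, U) = -7 (T(E, U) = -5 + 2*(0 - 1) = -5 + 2*(-1) = -5 - 2 = -7)
(-857 - 2016)/(T(-64, -48) + s(60)) = (-857 - 2016)/(-7 + 60) = -2873/53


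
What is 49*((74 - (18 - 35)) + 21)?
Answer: 5488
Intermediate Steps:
49*((74 - (18 - 35)) + 21) = 49*((74 - 1*(-17)) + 21) = 49*((74 + 17) + 21) = 49*(91 + 21) = 49*112 = 5488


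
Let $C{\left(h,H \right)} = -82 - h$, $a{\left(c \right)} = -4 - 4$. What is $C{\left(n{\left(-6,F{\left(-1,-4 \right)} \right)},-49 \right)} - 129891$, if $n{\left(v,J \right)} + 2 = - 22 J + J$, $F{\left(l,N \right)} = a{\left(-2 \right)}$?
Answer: $-130139$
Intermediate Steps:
$a{\left(c \right)} = -8$ ($a{\left(c \right)} = -4 - 4 = -8$)
$F{\left(l,N \right)} = -8$
$n{\left(v,J \right)} = -2 - 21 J$ ($n{\left(v,J \right)} = -2 + \left(- 22 J + J\right) = -2 - 21 J$)
$C{\left(n{\left(-6,F{\left(-1,-4 \right)} \right)},-49 \right)} - 129891 = \left(-82 - \left(-2 - -168\right)\right) - 129891 = \left(-82 - \left(-2 + 168\right)\right) - 129891 = \left(-82 - 166\right) - 129891 = -248 - 129891 = -130139$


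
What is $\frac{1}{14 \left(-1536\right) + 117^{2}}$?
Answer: $- \frac{1}{7815} \approx -0.00012796$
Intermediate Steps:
$\frac{1}{14 \left(-1536\right) + 117^{2}} = \frac{1}{-21504 + 13689} = \frac{1}{-7815} = - \frac{1}{7815}$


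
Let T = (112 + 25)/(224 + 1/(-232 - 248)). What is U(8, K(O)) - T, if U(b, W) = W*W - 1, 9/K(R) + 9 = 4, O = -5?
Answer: 4377064/2687975 ≈ 1.6284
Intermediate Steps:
K(R) = -9/5 (K(R) = 9/(-9 + 4) = 9/(-5) = 9*(-⅕) = -9/5)
T = 65760/107519 (T = 137/(224 + 1/(-480)) = 137/(224 - 1/480) = 137/(107519/480) = 137*(480/107519) = 65760/107519 ≈ 0.61161)
U(b, W) = -1 + W² (U(b, W) = W² - 1 = -1 + W²)
U(8, K(O)) - T = (-1 + (-9/5)²) - 1*65760/107519 = (-1 + 81/25) - 65760/107519 = 56/25 - 65760/107519 = 4377064/2687975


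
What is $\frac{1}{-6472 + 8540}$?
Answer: $\frac{1}{2068} \approx 0.00048356$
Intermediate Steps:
$\frac{1}{-6472 + 8540} = \frac{1}{2068}$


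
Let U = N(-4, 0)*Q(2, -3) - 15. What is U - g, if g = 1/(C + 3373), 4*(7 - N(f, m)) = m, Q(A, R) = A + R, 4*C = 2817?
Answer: -358802/16309 ≈ -22.000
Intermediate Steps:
C = 2817/4 (C = (¼)*2817 = 2817/4 ≈ 704.25)
N(f, m) = 7 - m/4
U = -22 (U = (7 - ¼*0)*(2 - 3) - 15 = (7 + 0)*(-1) - 15 = 7*(-1) - 15 = -7 - 15 = -22)
g = 4/16309 (g = 1/(2817/4 + 3373) = 1/(16309/4) = 4/16309 ≈ 0.00024526)
U - g = -22 - 1*4/16309 = -22 - 4/16309 = -358802/16309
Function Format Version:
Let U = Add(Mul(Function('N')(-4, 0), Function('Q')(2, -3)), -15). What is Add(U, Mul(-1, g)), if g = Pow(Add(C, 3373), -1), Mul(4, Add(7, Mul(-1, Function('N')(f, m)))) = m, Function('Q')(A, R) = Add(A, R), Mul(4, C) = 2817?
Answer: Rational(-358802, 16309) ≈ -22.000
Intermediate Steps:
C = Rational(2817, 4) (C = Mul(Rational(1, 4), 2817) = Rational(2817, 4) ≈ 704.25)
Function('N')(f, m) = Add(7, Mul(Rational(-1, 4), m))
U = -22 (U = Add(Mul(Add(7, Mul(Rational(-1, 4), 0)), Add(2, -3)), -15) = Add(Mul(Add(7, 0), -1), -15) = Add(Mul(7, -1), -15) = Add(-7, -15) = -22)
g = Rational(4, 16309) (g = Pow(Add(Rational(2817, 4), 3373), -1) = Pow(Rational(16309, 4), -1) = Rational(4, 16309) ≈ 0.00024526)
Add(U, Mul(-1, g)) = Add(-22, Mul(-1, Rational(4, 16309))) = Add(-22, Rational(-4, 16309)) = Rational(-358802, 16309)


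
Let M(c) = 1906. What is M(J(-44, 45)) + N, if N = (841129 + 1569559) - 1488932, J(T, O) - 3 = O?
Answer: 923662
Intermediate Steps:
J(T, O) = 3 + O
N = 921756 (N = 2410688 - 1488932 = 921756)
M(J(-44, 45)) + N = 1906 + 921756 = 923662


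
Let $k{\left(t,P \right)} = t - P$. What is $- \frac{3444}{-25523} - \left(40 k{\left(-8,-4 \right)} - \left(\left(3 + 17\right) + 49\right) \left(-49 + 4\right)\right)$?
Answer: $- \frac{75161791}{25523} \approx -2944.9$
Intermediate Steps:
$- \frac{3444}{-25523} - \left(40 k{\left(-8,-4 \right)} - \left(\left(3 + 17\right) + 49\right) \left(-49 + 4\right)\right) = - \frac{3444}{-25523} - \left(40 \left(-8 - -4\right) - \left(\left(3 + 17\right) + 49\right) \left(-49 + 4\right)\right) = \left(-3444\right) \left(- \frac{1}{25523}\right) - \left(40 \left(-8 + 4\right) - \left(20 + 49\right) \left(-45\right)\right) = \frac{3444}{25523} + \left(69 \left(-45\right) - -160\right) = \frac{3444}{25523} + \left(-3105 + 160\right) = \frac{3444}{25523} - 2945 = - \frac{75161791}{25523}$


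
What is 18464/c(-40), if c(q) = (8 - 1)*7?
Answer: 18464/49 ≈ 376.82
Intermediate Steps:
c(q) = 49 (c(q) = 7*7 = 49)
18464/c(-40) = 18464/49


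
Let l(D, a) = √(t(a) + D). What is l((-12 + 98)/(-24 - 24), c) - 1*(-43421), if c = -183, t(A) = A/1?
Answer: 43421 + I*√26610/12 ≈ 43421.0 + 13.594*I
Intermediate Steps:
t(A) = A (t(A) = A*1 = A)
l(D, a) = √(D + a) (l(D, a) = √(a + D) = √(D + a))
l((-12 + 98)/(-24 - 24), c) - 1*(-43421) = √((-12 + 98)/(-24 - 24) - 183) - 1*(-43421) = √(86/(-48) - 183) + 43421 = √(86*(-1/48) - 183) + 43421 = √(-43/24 - 183) + 43421 = √(-4435/24) + 43421 = I*√26610/12 + 43421 = 43421 + I*√26610/12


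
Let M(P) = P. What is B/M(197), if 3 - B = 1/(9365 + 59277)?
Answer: 205925/13522474 ≈ 0.015228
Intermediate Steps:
B = 205925/68642 (B = 3 - 1/(9365 + 59277) = 3 - 1/68642 = 205925/68642 ≈ 3.0000)
B/M(197) = (205925/68642)/197 = (205925/68642)*(1/197) = 205925/13522474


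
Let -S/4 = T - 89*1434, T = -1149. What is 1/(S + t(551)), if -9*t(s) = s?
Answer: 9/4635349 ≈ 1.9416e-6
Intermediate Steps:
t(s) = -s/9
S = 515100 (S = -4*(-1149 - 89*1434) = -4*(-1149 - 127626) = -4*(-128775) = 515100)
1/(S + t(551)) = 1/(515100 - ⅑*551) = 1/(515100 - 551/9) = 1/(4635349/9) = 9/4635349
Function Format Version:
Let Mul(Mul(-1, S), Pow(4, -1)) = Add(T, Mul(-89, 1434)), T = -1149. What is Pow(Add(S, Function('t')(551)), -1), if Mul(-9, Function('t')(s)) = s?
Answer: Rational(9, 4635349) ≈ 1.9416e-6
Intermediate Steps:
Function('t')(s) = Mul(Rational(-1, 9), s)
S = 515100 (S = Mul(-4, Add(-1149, Mul(-89, 1434))) = Mul(-4, Add(-1149, -127626)) = Mul(-4, -128775) = 515100)
Pow(Add(S, Function('t')(551)), -1) = Pow(Add(515100, Mul(Rational(-1, 9), 551)), -1) = Pow(Add(515100, Rational(-551, 9)), -1) = Pow(Rational(4635349, 9), -1) = Rational(9, 4635349)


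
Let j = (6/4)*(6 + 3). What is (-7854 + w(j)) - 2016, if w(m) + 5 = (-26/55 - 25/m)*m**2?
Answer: -566426/55 ≈ -10299.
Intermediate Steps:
j = 27/2 (j = (6*(1/4))*9 = (3/2)*9 = 27/2 ≈ 13.500)
w(m) = -5 + m**2*(-26/55 - 25/m) (w(m) = -5 + (-26/55 - 25/m)*m**2 = -5 + m**2*(-26/55 - 25/m))
(-7854 + w(j)) - 2016 = (-7854 + (-5 - 25*27/2 - 26*(27/2)**2/55)) - 2016 = (-7854 + (-5 - 675/2 - 26/55*729/4)) - 2016 = (-7854 + (-5 - 675/2 - 9477/110)) - 2016 = (-7854 - 23576/55) - 2016 = -455546/55 - 2016 = -566426/55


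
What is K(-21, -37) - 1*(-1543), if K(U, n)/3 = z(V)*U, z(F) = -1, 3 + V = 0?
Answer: 1606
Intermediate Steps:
V = -3 (V = -3 + 0 = -3)
K(U, n) = -3*U (K(U, n) = 3*(-U) = -3*U)
K(-21, -37) - 1*(-1543) = -3*(-21) - 1*(-1543) = 63 + 1543 = 1606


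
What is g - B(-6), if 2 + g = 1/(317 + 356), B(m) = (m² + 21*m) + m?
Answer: 63263/673 ≈ 94.001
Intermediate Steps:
B(m) = m² + 22*m
g = -1345/673 (g = -2 + 1/(317 + 356) = -2 + 1/673 = -1345/673 ≈ -1.9985)
g - B(-6) = -1345/673 - (-6)*(22 - 6) = -1345/673 - (-6)*16 = -1345/673 - 1*(-96) = -1345/673 + 96 = 63263/673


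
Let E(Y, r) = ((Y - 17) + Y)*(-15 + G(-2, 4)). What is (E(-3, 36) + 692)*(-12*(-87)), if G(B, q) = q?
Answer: 986580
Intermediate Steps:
E(Y, r) = 187 - 22*Y (E(Y, r) = ((Y - 17) + Y)*(-15 + 4) = ((-17 + Y) + Y)*(-11) = (-17 + 2*Y)*(-11) = 187 - 22*Y)
(E(-3, 36) + 692)*(-12*(-87)) = ((187 - 22*(-3)) + 692)*(-12*(-87)) = ((187 + 66) + 692)*1044 = (253 + 692)*1044 = 945*1044 = 986580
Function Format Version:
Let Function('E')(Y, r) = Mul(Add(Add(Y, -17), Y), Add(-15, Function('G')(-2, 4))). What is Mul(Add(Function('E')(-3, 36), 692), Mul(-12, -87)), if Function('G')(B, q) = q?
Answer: 986580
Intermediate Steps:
Function('E')(Y, r) = Add(187, Mul(-22, Y)) (Function('E')(Y, r) = Mul(Add(Add(Y, -17), Y), Add(-15, 4)) = Mul(Add(Add(-17, Y), Y), -11) = Mul(Add(-17, Mul(2, Y)), -11) = Add(187, Mul(-22, Y)))
Mul(Add(Function('E')(-3, 36), 692), Mul(-12, -87)) = Mul(Add(Add(187, Mul(-22, -3)), 692), Mul(-12, -87)) = Mul(Add(Add(187, 66), 692), 1044) = Mul(Add(253, 692), 1044) = Mul(945, 1044) = 986580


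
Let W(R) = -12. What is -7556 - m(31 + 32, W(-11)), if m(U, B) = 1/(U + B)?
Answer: -385357/51 ≈ -7556.0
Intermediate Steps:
m(U, B) = 1/(B + U)
-7556 - m(31 + 32, W(-11)) = -7556 - 1/(-12 + (31 + 32)) = -7556 - 1/(-12 + 63) = -7556 - 1/51 = -385357/51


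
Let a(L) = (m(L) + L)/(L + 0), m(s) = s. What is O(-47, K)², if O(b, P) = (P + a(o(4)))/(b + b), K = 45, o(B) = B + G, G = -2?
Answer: ¼ ≈ 0.25000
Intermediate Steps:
o(B) = -2 + B (o(B) = B - 2 = -2 + B)
a(L) = 2 (a(L) = (L + L)/(L + 0) = (2*L)/L = 2)
O(b, P) = (2 + P)/(2*b) (O(b, P) = (P + 2)/(b + b) = (2 + P)/((2*b)) = (2 + P)*(1/(2*b)) = (2 + P)/(2*b))
O(-47, K)² = ((½)*(2 + 45)/(-47))² = ((½)*(-1/47)*47)² = (-½)² = ¼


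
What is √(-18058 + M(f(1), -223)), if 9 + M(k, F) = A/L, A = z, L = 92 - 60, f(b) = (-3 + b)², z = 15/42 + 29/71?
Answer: 275*I*√3776703/3976 ≈ 134.41*I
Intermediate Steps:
z = 761/994 (z = 15*(1/42) + 29*(1/71) = 5/14 + 29/71 = 761/994 ≈ 0.76559)
L = 32
A = 761/994 ≈ 0.76559
M(k, F) = -285511/31808 (M(k, F) = -9 + (761/994)/32 = -9 + (761/994)*(1/32) = -9 + 761/31808 = -285511/31808)
√(-18058 + M(f(1), -223)) = √(-18058 - 285511/31808) = √(-574674375/31808) = 275*I*√3776703/3976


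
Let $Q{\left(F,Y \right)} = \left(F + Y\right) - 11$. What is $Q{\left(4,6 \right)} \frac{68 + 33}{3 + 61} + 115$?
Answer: $\frac{7259}{64} \approx 113.42$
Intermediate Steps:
$Q{\left(F,Y \right)} = -11 + F + Y$
$Q{\left(4,6 \right)} \frac{68 + 33}{3 + 61} + 115 = \left(-11 + 4 + 6\right) \frac{68 + 33}{3 + 61} + 115 = - \frac{101}{64} + 115 = \frac{7259}{64}$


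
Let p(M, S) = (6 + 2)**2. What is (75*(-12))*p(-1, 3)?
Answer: -57600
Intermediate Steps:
p(M, S) = 64 (p(M, S) = 8**2 = 64)
(75*(-12))*p(-1, 3) = (75*(-12))*64 = -900*64 = -57600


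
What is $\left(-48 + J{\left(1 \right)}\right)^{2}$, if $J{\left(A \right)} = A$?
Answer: $2209$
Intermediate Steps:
$\left(-48 + J{\left(1 \right)}\right)^{2} = \left(-48 + 1\right)^{2} = \left(-47\right)^{2} = 2209$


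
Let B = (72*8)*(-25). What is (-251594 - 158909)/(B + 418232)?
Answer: -410503/403832 ≈ -1.0165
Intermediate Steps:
B = -14400 (B = 576*(-25) = -14400)
(-251594 - 158909)/(B + 418232) = (-251594 - 158909)/(-14400 + 418232) = -410503/403832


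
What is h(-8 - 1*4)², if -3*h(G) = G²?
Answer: 2304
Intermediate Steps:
h(G) = -G²/3
h(-8 - 1*4)² = (-(-8 - 1*4)²/3)² = (-(-8 - 4)²/3)² = (-⅓*(-12)²)² = (-⅓*144)² = (-48)² = 2304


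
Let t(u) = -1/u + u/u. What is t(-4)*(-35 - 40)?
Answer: -375/4 ≈ -93.750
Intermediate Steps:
t(u) = 1 - 1/u (t(u) = -1/u + 1 = 1 - 1/u)
t(-4)*(-35 - 40) = ((-1 - 4)/(-4))*(-35 - 40) = -¼*(-5)*(-75) = (5/4)*(-75) = -375/4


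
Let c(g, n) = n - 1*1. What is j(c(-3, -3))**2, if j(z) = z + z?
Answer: 64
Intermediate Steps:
c(g, n) = -1 + n (c(g, n) = n - 1 = -1 + n)
j(z) = 2*z
j(c(-3, -3))**2 = (2*(-1 - 3))**2 = (2*(-4))**2 = (-8)**2 = 64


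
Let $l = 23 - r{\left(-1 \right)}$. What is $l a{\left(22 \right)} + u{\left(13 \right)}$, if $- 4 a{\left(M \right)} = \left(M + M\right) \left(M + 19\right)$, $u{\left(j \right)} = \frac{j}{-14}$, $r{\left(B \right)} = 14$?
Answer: $- \frac{56839}{14} \approx -4059.9$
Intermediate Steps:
$u{\left(j \right)} = - \frac{j}{14}$ ($u{\left(j \right)} = j \left(- \frac{1}{14}\right) = - \frac{j}{14}$)
$a{\left(M \right)} = - \frac{M \left(19 + M\right)}{2}$ ($a{\left(M \right)} = - \frac{\left(M + M\right) \left(M + 19\right)}{4} = - \frac{2 M \left(19 + M\right)}{4} = - \frac{M \left(19 + M\right)}{2}$)
$l = 9$ ($l = 23 - 14 = 9$)
$l a{\left(22 \right)} + u{\left(13 \right)} = 9 \left(\left(- \frac{1}{2}\right) 22 \left(19 + 22\right)\right) - \frac{13}{14} = 9 \left(\left(- \frac{1}{2}\right) 22 \cdot 41\right) - \frac{13}{14} = 9 \left(-451\right) - \frac{13}{14} = -4059 - \frac{13}{14} = - \frac{56839}{14}$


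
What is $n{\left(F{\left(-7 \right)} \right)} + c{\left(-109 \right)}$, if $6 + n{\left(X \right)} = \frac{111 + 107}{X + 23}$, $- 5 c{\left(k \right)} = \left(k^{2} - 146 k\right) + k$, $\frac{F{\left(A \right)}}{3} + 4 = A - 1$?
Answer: $- \frac{361398}{65} \approx -5560.0$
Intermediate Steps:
$F{\left(A \right)} = -15 + 3 A$ ($F{\left(A \right)} = -12 + 3 \left(A - 1\right) = -12 + 3 \left(-1 + A\right) = -12 + \left(-3 + 3 A\right) = -15 + 3 A$)
$c{\left(k \right)} = 29 k - \frac{k^{2}}{5}$ ($c{\left(k \right)} = - \frac{\left(k^{2} - 146 k\right) + k}{5} = - \frac{k^{2} - 145 k}{5} = 29 k - \frac{k^{2}}{5}$)
$n{\left(X \right)} = -6 + \frac{218}{23 + X}$ ($n{\left(X \right)} = -6 + \frac{111 + 107}{X + 23} = -6 + \frac{218}{23 + X}$)
$n{\left(F{\left(-7 \right)} \right)} + c{\left(-109 \right)} = \frac{2 \left(40 - 3 \left(-15 + 3 \left(-7\right)\right)\right)}{23 + \left(-15 + 3 \left(-7\right)\right)} + \frac{1}{5} \left(-109\right) \left(145 - -109\right) = \frac{2 \left(40 - 3 \left(-15 - 21\right)\right)}{23 - 36} + \frac{1}{5} \left(-109\right) \left(145 + 109\right) = \frac{2 \left(40 - -108\right)}{23 - 36} + \frac{1}{5} \left(-109\right) 254 = \frac{2 \left(40 + 108\right)}{-13} - \frac{27686}{5} = 2 \left(- \frac{1}{13}\right) 148 - \frac{27686}{5} = - \frac{296}{13} - \frac{27686}{5} = - \frac{361398}{65}$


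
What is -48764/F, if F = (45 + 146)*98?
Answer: -24382/9359 ≈ -2.6052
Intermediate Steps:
F = 18718 (F = 191*98 = 18718)
-48764/F = -48764/18718 = -48764*1/18718 = -24382/9359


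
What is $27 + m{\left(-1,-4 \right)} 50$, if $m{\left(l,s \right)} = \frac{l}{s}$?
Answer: $\frac{79}{2} \approx 39.5$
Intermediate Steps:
$27 + m{\left(-1,-4 \right)} 50 = 27 + - \frac{1}{-4} \cdot 50 = 27 + \left(-1\right) \left(- \frac{1}{4}\right) 50 = 27 + \frac{1}{4} \cdot 50 = 27 + \frac{25}{2} = \frac{79}{2}$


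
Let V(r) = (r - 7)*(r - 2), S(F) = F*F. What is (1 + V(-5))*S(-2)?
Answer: 340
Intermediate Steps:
S(F) = F²
V(r) = (-7 + r)*(-2 + r)
(1 + V(-5))*S(-2) = (1 + (14 + (-5)² - 9*(-5)))*(-2)² = (1 + (14 + 25 + 45))*4 = (1 + 84)*4 = 85*4 = 340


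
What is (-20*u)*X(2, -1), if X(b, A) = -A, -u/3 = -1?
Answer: -60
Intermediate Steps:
u = 3 (u = -3*(-1) = 3)
(-20*u)*X(2, -1) = (-20*3)*(-1*(-1)) = -60*1 = -60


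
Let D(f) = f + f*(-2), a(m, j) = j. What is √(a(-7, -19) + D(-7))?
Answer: 2*I*√3 ≈ 3.4641*I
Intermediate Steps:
D(f) = -f (D(f) = f - 2*f = -f)
√(a(-7, -19) + D(-7)) = √(-19 - 1*(-7)) = √(-19 + 7) = √(-12) = 2*I*√3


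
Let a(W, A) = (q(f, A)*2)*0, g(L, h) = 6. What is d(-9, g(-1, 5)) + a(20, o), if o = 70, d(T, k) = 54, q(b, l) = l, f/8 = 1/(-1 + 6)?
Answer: 54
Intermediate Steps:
f = 8/5 (f = 8/(-1 + 6) = 8/5 ≈ 1.6000)
a(W, A) = 0 (a(W, A) = (A*2)*0 = (2*A)*0 = 0)
d(-9, g(-1, 5)) + a(20, o) = 54 + 0 = 54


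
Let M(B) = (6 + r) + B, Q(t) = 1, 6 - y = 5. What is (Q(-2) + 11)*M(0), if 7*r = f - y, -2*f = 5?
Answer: 66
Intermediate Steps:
y = 1 (y = 6 - 1*5 = 6 - 5 = 1)
f = -5/2 (f = -1/2*5 = -5/2 ≈ -2.5000)
r = -1/2 (r = (-5/2 - 1*1)/7 = (-5/2 - 1)/7 = (1/7)*(-7/2) = -1/2 ≈ -0.50000)
M(B) = 11/2 + B (M(B) = (6 - 1/2) + B = 11/2 + B)
(Q(-2) + 11)*M(0) = (1 + 11)*(11/2 + 0) = 12*(11/2) = 66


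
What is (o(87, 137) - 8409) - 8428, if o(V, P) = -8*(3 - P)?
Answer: -15765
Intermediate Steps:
o(V, P) = -24 + 8*P
(o(87, 137) - 8409) - 8428 = ((-24 + 8*137) - 8409) - 8428 = ((-24 + 1096) - 8409) - 8428 = (1072 - 8409) - 8428 = -7337 - 8428 = -15765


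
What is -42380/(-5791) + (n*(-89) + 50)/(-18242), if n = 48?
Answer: 398772781/52819711 ≈ 7.5497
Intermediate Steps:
-42380/(-5791) + (n*(-89) + 50)/(-18242) = -42380/(-5791) + (48*(-89) + 50)/(-18242) = -42380*(-1/5791) + (-4272 + 50)*(-1/18242) = 42380/5791 - 4222*(-1/18242) = 42380/5791 + 2111/9121 = 398772781/52819711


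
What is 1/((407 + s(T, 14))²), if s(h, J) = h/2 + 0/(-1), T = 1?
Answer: 4/664225 ≈ 6.0221e-6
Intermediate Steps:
s(h, J) = h/2 (s(h, J) = h*(½) + 0*(-1) = h/2 + 0 = h/2)
1/((407 + s(T, 14))²) = 1/((407 + (½)*1)²) = 1/((407 + ½)²) = 1/((815/2)²) = 1/(664225/4) = 4/664225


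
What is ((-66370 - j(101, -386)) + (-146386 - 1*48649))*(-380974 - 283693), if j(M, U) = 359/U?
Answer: 67066210358657/386 ≈ 1.7375e+11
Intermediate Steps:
((-66370 - j(101, -386)) + (-146386 - 1*48649))*(-380974 - 283693) = ((-66370 - 359/(-386)) + (-146386 - 1*48649))*(-380974 - 283693) = ((-66370 - 359*(-1)/386) + (-146386 - 48649))*(-664667) = ((-66370 - 1*(-359/386)) - 195035)*(-664667) = ((-66370 + 359/386) - 195035)*(-664667) = (-25618461/386 - 195035)*(-664667) = -100901971/386*(-664667) = 67066210358657/386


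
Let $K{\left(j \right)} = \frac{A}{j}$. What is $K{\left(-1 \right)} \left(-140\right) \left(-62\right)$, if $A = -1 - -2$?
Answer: $-8680$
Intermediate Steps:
$A = 1$ ($A = -1 + 2 = 1$)
$K{\left(j \right)} = \frac{1}{j}$ ($K{\left(j \right)} = 1 \frac{1}{j} = \frac{1}{j}$)
$K{\left(-1 \right)} \left(-140\right) \left(-62\right) = \frac{1}{-1} \left(-140\right) \left(-62\right) = \left(-1\right) \left(-140\right) \left(-62\right) = 140 \left(-62\right) = -8680$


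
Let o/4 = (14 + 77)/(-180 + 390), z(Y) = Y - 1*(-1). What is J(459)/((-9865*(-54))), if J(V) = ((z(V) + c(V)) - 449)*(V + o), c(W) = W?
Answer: 324817/799065 ≈ 0.40650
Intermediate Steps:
z(Y) = 1 + Y (z(Y) = Y + 1 = 1 + Y)
o = 26/15 (o = 4*((14 + 77)/(-180 + 390)) = 4*(91/210) = 4*(91*(1/210)) = 4*(13/30) = 26/15 ≈ 1.7333)
J(V) = (-448 + 2*V)*(26/15 + V) (J(V) = (((1 + V) + V) - 449)*(V + 26/15) = ((1 + 2*V) - 449)*(26/15 + V) = (-448 + 2*V)*(26/15 + V))
J(459)/((-9865*(-54))) = (-11648/15 + 2*459**2 - 6668/15*459)/((-9865*(-54))) = (-11648/15 + 2*210681 - 1020204/5)/532710 = (-11648/15 + 421362 - 1020204/5)*(1/532710) = (649634/3)*(1/532710) = 324817/799065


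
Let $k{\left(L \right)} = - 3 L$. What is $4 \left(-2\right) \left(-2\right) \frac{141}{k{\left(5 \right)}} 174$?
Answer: $- \frac{130848}{5} \approx -26170.0$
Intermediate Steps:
$4 \left(-2\right) \left(-2\right) \frac{141}{k{\left(5 \right)}} 174 = 4 \left(-2\right) \left(-2\right) \frac{141}{\left(-3\right) 5} \cdot 174 = \left(-8\right) \left(-2\right) \frac{141}{-15} \cdot 174 = 16 \cdot 141 \left(- \frac{1}{15}\right) 174 = 16 \left(- \frac{47}{5}\right) 174 = \left(- \frac{752}{5}\right) 174 = - \frac{130848}{5}$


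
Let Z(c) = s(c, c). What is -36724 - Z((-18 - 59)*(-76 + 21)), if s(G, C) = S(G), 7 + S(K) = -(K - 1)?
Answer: -32483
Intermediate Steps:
S(K) = -6 - K (S(K) = -7 - (K - 1) = -7 - (-1 + K) = -7 + (1 - K) = -6 - K)
s(G, C) = -6 - G
Z(c) = -6 - c
-36724 - Z((-18 - 59)*(-76 + 21)) = -36724 - (-6 - (-18 - 59)*(-76 + 21)) = -36724 - (-6 - (-77)*(-55)) = -36724 - (-6 - 1*4235) = -36724 - (-6 - 4235) = -36724 - 1*(-4241) = -36724 + 4241 = -32483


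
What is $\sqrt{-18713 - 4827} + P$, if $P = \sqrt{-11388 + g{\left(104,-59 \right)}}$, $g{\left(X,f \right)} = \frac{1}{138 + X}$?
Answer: $\frac{i \left(\sqrt{5511790} + 44 \sqrt{5885}\right)}{22} \approx 260.14 i$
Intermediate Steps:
$P = \frac{i \sqrt{5511790}}{22}$ ($P = \sqrt{-11388 + \frac{1}{138 + 104}} = \sqrt{-11388 + \frac{1}{242}} = \sqrt{- \frac{2755895}{242}} = \frac{i \sqrt{5511790}}{22} \approx 106.71 i$)
$\sqrt{-18713 - 4827} + P = \sqrt{-18713 - 4827} + \frac{i \sqrt{5511790}}{22} = \sqrt{-23540} + \frac{i \sqrt{5511790}}{22} = 2 i \sqrt{5885} + \frac{i \sqrt{5511790}}{22}$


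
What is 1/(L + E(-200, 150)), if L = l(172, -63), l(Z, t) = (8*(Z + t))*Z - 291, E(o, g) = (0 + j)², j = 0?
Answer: 1/149693 ≈ 6.6803e-6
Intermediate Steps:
E(o, g) = 0 (E(o, g) = (0 + 0)² = 0² = 0)
l(Z, t) = -291 + Z*(8*Z + 8*t) (l(Z, t) = (8*Z + 8*t)*Z - 291 = Z*(8*Z + 8*t) - 291 = -291 + Z*(8*Z + 8*t))
L = 149693 (L = -291 + 8*172² + 8*172*(-63) = -291 + 8*29584 - 86688 = -291 + 236672 - 86688 = 149693)
1/(L + E(-200, 150)) = 1/(149693 + 0) = 1/149693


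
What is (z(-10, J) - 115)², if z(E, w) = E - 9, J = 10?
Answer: 17956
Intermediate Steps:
z(E, w) = -9 + E
(z(-10, J) - 115)² = ((-9 - 10) - 115)² = (-19 - 115)² = (-134)² = 17956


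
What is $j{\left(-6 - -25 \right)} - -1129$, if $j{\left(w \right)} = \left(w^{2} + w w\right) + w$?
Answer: $1870$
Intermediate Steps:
$j{\left(w \right)} = w + 2 w^{2}$ ($j{\left(w \right)} = \left(w^{2} + w^{2}\right) + w = 2 w^{2} + w = w + 2 w^{2}$)
$j{\left(-6 - -25 \right)} - -1129 = \left(-6 - -25\right) \left(1 + 2 \left(-6 - -25\right)\right) - -1129 = \left(-6 + 25\right) \left(1 + 2 \left(-6 + 25\right)\right) + 1129 = 19 \left(1 + 2 \cdot 19\right) + 1129 = 19 \left(1 + 38\right) + 1129 = 19 \cdot 39 + 1129 = 741 + 1129 = 1870$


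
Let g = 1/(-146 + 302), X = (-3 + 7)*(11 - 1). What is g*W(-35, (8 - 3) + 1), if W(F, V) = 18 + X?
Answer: 29/78 ≈ 0.37179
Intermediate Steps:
X = 40 (X = 4*10 = 40)
g = 1/156 ≈ 0.0064103
W(F, V) = 58 (W(F, V) = 18 + 40 = 58)
g*W(-35, (8 - 3) + 1) = (1/156)*58 = 29/78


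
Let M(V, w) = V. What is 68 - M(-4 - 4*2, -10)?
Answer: 80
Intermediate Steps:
68 - M(-4 - 4*2, -10) = 68 - (-4 - 4*2) = 68 - (-4 - 8) = 68 - 1*(-12) = 68 + 12 = 80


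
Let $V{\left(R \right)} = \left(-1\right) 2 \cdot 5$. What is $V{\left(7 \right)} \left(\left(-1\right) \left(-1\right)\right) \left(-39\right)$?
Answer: $390$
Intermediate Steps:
$V{\left(R \right)} = -10$ ($V{\left(R \right)} = \left(-2\right) 5 = -10$)
$V{\left(7 \right)} \left(\left(-1\right) \left(-1\right)\right) \left(-39\right) = - 10 \left(\left(-1\right) \left(-1\right)\right) \left(-39\right) = \left(-10\right) 1 \left(-39\right) = \left(-10\right) \left(-39\right) = 390$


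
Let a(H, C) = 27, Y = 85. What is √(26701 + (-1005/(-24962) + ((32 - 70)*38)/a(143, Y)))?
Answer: √1344934720731966/224658 ≈ 163.24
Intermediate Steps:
√(26701 + (-1005/(-24962) + ((32 - 70)*38)/a(143, Y))) = √(26701 + (-1005/(-24962) + ((32 - 70)*38)/27)) = √(26701 + (-1005*(-1/24962) - 38*38*(1/27))) = √(26701 + (1005/24962 - 1444*1/27)) = √(26701 + (1005/24962 - 1444/27)) = √(26701 - 36017993/673974) = √(17959761781/673974) = √1344934720731966/224658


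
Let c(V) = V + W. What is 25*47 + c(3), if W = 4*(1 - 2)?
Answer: 1174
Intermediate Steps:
W = -4 (W = 4*(-1) = -4)
c(V) = -4 + V (c(V) = V - 4 = -4 + V)
25*47 + c(3) = 25*47 + (-4 + 3) = 1175 - 1 = 1174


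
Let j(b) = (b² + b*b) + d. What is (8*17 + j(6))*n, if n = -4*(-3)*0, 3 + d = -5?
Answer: 0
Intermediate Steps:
d = -8 (d = -3 - 5 = -8)
j(b) = -8 + 2*b² (j(b) = (b² + b*b) - 8 = (b² + b²) - 8 = 2*b² - 8 = -8 + 2*b²)
n = 0 (n = 12*0 = 0)
(8*17 + j(6))*n = (8*17 + (-8 + 2*6²))*0 = (136 + (-8 + 2*36))*0 = (136 + (-8 + 72))*0 = (136 + 64)*0 = 200*0 = 0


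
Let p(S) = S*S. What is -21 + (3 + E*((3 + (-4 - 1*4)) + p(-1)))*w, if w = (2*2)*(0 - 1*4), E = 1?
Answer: -5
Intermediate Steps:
p(S) = S²
w = -16 (w = 4*(0 - 4) = 4*(-4) = -16)
-21 + (3 + E*((3 + (-4 - 1*4)) + p(-1)))*w = -21 + (3 + 1*((3 + (-4 - 1*4)) + (-1)²))*(-16) = -21 + (3 + 1*((3 + (-4 - 4)) + 1))*(-16) = -21 + (3 + 1*((3 - 8) + 1))*(-16) = -21 + (3 + 1*(-5 + 1))*(-16) = -21 + (3 + 1*(-4))*(-16) = -21 + (3 - 4)*(-16) = -21 - 1*(-16) = -21 + 16 = -5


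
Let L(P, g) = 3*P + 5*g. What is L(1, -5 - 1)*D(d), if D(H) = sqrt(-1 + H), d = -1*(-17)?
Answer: -108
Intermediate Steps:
d = 17
L(1, -5 - 1)*D(d) = (3*1 + 5*(-5 - 1))*sqrt(-1 + 17) = (3 + 5*(-6))*sqrt(16) = (3 - 30)*4 = -27*4 = -108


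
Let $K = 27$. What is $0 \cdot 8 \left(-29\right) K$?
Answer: $0$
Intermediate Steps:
$0 \cdot 8 \left(-29\right) K = 0 \cdot 8 \left(-29\right) 27 = 0 \left(-29\right) 27 = 0 \cdot 27 = 0$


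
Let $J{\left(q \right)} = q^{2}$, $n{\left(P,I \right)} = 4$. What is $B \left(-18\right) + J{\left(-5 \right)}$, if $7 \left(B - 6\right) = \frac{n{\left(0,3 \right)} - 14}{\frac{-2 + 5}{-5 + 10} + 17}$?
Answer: $- \frac{12557}{154} \approx -81.539$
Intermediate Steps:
$B = \frac{1823}{308}$ ($B = 6 + \frac{\left(4 - 14\right) \frac{1}{\frac{-2 + 5}{-5 + 10} + 17}}{7} = 6 + \frac{\left(-10\right) \frac{1}{\frac{3}{5} + 17}}{7} = 6 + \frac{\left(-10\right) \frac{1}{\frac{88}{5}}}{7} = 6 + \frac{\left(-10\right) \frac{5}{88}}{7} = 6 + \frac{1}{7} \left(- \frac{25}{44}\right) = 6 - \frac{25}{308} = \frac{1823}{308} \approx 5.9188$)
$B \left(-18\right) + J{\left(-5 \right)} = \frac{1823}{308} \left(-18\right) + \left(-5\right)^{2} = - \frac{16407}{154} + 25 = - \frac{12557}{154}$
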